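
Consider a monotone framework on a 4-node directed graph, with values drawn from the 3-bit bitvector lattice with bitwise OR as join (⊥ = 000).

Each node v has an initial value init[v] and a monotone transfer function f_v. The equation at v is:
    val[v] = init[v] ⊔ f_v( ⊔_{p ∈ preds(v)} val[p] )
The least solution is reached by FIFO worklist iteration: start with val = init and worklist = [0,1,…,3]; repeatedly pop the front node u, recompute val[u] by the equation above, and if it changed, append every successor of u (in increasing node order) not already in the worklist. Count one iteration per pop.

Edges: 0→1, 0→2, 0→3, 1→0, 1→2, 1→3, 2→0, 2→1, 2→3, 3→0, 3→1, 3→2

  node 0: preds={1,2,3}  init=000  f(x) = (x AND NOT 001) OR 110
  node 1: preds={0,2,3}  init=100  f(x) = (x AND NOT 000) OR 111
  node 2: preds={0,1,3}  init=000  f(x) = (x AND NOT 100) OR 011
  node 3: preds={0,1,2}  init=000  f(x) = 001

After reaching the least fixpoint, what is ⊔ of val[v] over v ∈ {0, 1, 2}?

Trace (7 dequeues):
  [1] u=0 | in 100 | out 110 | prev 000 | push {}
  [2] u=1 | in 110 | out 111 | prev 100 | push {0}
  [3] u=2 | in 111 | out 011 | prev 000 | push {1}
  [4] u=3 | in 111 | out 001 | prev 000 | push {2}
  [5] u=0 | in 111 | out 110 | ==
  [6] u=1 | in 111 | out 111 | ==
  [7] u=2 | in 111 | out 011 | ==

Converged values:
  [0] 110
  [1] 111
  [2] 011
  [3] 001

111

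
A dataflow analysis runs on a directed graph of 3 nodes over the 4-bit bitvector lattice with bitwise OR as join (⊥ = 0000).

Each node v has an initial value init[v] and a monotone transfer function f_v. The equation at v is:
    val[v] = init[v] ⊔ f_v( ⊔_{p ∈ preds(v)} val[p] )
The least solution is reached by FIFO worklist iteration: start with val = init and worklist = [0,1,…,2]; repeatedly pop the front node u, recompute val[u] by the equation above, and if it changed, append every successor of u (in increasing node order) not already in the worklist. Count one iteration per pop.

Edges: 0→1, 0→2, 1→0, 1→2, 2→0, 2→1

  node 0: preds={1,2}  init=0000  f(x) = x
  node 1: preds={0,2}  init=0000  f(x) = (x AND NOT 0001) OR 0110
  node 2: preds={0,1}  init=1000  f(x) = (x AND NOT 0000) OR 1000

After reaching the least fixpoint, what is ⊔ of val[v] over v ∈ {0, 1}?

Iteration log — 6 steps:
  step 1. node 0  ⊔preds=1000  new=1000  old=0000  +wl: 
  step 2. node 1  ⊔preds=1000  new=1110  old=0000  +wl: 0
  step 3. node 2  ⊔preds=1110  new=1110  old=1000  +wl: 1
  step 4. node 0  ⊔preds=1110  new=1110  old=1000  +wl: 2
  step 5. node 1  ⊔preds=1110  new=1110  stable
  step 6. node 2  ⊔preds=1110  new=1110  stable

Least fixpoint reached:
  node 0: 1110
  node 1: 1110
  node 2: 1110

1110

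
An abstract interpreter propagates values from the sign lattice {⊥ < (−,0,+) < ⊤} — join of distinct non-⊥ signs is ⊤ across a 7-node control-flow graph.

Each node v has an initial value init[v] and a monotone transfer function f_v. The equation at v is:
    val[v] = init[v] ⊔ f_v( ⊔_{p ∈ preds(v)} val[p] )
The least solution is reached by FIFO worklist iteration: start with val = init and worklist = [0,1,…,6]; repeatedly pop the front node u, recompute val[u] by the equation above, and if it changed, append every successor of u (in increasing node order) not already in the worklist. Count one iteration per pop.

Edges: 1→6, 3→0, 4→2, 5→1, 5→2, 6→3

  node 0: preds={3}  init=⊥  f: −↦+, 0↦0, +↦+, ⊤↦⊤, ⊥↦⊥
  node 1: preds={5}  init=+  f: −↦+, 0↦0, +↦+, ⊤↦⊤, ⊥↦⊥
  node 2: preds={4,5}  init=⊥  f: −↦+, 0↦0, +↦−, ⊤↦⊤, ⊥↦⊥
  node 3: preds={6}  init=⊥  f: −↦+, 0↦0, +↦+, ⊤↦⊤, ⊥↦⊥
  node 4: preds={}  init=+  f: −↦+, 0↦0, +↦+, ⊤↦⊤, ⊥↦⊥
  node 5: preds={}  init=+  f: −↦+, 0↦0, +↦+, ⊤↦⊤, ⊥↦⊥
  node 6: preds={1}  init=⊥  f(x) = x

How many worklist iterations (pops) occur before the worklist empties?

9

Worklist (9 pops):
  #1 pop 0: in=⊥ → ⊥ (no change)
  #2 pop 1: in=+ → + (no change)
  #3 pop 2: in=+ → − (was ⊥); enqueue []
  #4 pop 3: in=⊥ → ⊥ (no change)
  #5 pop 4: in=⊥ → + (no change)
  #6 pop 5: in=⊥ → + (no change)
  #7 pop 6: in=+ → + (was ⊥); enqueue [3]
  #8 pop 3: in=+ → + (was ⊥); enqueue [0]
  #9 pop 0: in=+ → + (was ⊥); enqueue []

Fixpoint:
  val[0] = +
  val[1] = +
  val[2] = −
  val[3] = +
  val[4] = +
  val[5] = +
  val[6] = +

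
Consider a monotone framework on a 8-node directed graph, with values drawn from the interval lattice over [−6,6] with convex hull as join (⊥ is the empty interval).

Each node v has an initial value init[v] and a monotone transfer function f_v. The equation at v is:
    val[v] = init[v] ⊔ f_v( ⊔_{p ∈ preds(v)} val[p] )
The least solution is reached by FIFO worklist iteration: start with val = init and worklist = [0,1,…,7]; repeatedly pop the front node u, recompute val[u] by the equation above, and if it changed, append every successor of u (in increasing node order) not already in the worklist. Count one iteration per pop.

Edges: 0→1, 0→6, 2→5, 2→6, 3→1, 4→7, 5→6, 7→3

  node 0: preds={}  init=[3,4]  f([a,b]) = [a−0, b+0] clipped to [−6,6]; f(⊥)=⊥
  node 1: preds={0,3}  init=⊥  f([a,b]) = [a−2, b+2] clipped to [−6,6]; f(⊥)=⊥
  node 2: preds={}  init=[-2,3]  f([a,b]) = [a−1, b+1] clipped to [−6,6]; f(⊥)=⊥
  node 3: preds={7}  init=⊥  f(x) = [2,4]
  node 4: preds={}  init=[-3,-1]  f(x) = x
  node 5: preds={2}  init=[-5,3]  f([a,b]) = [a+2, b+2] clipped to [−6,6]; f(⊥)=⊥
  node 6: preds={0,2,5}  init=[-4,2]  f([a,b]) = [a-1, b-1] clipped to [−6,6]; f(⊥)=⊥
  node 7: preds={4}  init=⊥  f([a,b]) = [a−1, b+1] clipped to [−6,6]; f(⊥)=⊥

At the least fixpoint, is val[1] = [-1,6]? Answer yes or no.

Trace (10 dequeues):
  [1] u=0 | in ⊥ | out [3,4] | ==
  [2] u=1 | in [3,4] | out [1,6] | prev ⊥ | push {}
  [3] u=2 | in ⊥ | out [-2,3] | ==
  [4] u=3 | in ⊥ | out [2,4] | prev ⊥ | push {1}
  [5] u=4 | in ⊥ | out [-3,-1] | ==
  [6] u=5 | in [-2,3] | out [-5,5] | prev [-5,3] | push {}
  [7] u=6 | in [-5,5] | out [-6,4] | prev [-4,2] | push {}
  [8] u=7 | in [-3,-1] | out [-4,0] | prev ⊥ | push {3}
  [9] u=1 | in [2,4] | out [0,6] | prev [1,6] | push {}
  [10] u=3 | in [-4,0] | out [2,4] | ==

Converged values:
  [0] [3,4]
  [1] [0,6]
  [2] [-2,3]
  [3] [2,4]
  [4] [-3,-1]
  [5] [-5,5]
  [6] [-6,4]
  [7] [-4,0]

no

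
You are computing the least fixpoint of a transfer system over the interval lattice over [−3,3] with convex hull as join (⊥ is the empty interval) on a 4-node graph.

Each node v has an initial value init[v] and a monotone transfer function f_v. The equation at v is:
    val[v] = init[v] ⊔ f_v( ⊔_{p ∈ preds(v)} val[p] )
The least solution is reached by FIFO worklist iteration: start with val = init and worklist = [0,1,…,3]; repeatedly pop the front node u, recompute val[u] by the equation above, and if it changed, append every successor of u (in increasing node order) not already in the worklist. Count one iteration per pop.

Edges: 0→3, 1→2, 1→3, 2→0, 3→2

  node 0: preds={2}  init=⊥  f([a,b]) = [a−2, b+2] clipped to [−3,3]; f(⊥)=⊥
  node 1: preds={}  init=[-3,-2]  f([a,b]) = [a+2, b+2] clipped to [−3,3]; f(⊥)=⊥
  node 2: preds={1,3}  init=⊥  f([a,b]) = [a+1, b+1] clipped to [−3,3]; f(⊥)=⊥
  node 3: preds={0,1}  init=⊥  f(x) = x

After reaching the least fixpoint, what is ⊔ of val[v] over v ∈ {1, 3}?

[-3,3]

Trace (12 dequeues):
  [1] u=0 | in ⊥ | out ⊥ | ==
  [2] u=1 | in ⊥ | out [-3,-2] | ==
  [3] u=2 | in [-3,-2] | out [-2,-1] | prev ⊥ | push {0}
  [4] u=3 | in [-3,-2] | out [-3,-2] | prev ⊥ | push {2}
  [5] u=0 | in [-2,-1] | out [-3,1] | prev ⊥ | push {3}
  [6] u=2 | in [-3,-2] | out [-2,-1] | ==
  [7] u=3 | in [-3,1] | out [-3,1] | prev [-3,-2] | push {2}
  [8] u=2 | in [-3,1] | out [-2,2] | prev [-2,-1] | push {0}
  [9] u=0 | in [-2,2] | out [-3,3] | prev [-3,1] | push {3}
  [10] u=3 | in [-3,3] | out [-3,3] | prev [-3,1] | push {2}
  [11] u=2 | in [-3,3] | out [-2,3] | prev [-2,2] | push {0}
  [12] u=0 | in [-2,3] | out [-3,3] | ==

Converged values:
  [0] [-3,3]
  [1] [-3,-2]
  [2] [-2,3]
  [3] [-3,3]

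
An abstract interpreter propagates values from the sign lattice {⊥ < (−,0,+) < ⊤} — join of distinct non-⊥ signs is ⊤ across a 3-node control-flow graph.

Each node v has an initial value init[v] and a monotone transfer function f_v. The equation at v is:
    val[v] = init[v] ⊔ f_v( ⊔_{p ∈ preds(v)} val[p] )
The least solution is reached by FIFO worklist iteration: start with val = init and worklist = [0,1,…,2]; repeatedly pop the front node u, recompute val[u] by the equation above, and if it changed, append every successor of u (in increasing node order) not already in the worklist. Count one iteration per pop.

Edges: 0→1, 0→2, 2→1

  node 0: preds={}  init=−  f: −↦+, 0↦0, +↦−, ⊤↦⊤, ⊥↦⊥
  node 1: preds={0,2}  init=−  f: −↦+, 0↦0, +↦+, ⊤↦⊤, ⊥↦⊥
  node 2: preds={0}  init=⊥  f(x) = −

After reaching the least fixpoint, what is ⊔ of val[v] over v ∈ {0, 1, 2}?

Worklist (4 pops):
  #1 pop 0: in=⊥ → − (no change)
  #2 pop 1: in=− → ⊤ (was −); enqueue []
  #3 pop 2: in=− → − (was ⊥); enqueue [1]
  #4 pop 1: in=− → ⊤ (no change)

Fixpoint:
  val[0] = −
  val[1] = ⊤
  val[2] = −

⊤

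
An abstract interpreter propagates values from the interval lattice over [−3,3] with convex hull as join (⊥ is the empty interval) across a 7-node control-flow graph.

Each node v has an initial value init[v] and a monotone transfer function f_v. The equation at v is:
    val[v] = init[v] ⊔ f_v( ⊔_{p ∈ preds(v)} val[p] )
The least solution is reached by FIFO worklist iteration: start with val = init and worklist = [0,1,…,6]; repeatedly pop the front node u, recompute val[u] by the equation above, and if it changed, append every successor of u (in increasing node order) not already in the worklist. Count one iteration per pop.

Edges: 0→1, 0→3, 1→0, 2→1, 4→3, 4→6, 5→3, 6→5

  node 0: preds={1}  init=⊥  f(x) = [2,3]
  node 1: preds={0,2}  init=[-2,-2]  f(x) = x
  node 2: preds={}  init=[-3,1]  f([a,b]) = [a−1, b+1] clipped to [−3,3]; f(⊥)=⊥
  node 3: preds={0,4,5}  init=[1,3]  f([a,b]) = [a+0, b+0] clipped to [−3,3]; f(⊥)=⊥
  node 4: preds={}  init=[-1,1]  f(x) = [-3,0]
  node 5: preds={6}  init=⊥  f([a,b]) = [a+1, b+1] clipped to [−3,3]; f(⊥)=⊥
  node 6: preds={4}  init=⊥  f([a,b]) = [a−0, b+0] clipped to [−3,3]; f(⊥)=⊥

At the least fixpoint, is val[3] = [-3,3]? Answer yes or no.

Iteration log — 11 steps:
  step 1. node 0  ⊔preds=[-2,-2]  new=[2,3]  old=⊥  +wl: 
  step 2. node 1  ⊔preds=[-3,3]  new=[-3,3]  old=[-2,-2]  +wl: 0
  step 3. node 2  ⊔preds=⊥  new=[-3,1]  stable
  step 4. node 3  ⊔preds=[-1,3]  new=[-1,3]  old=[1,3]  +wl: 
  step 5. node 4  ⊔preds=⊥  new=[-3,1]  old=[-1,1]  +wl: 3
  step 6. node 5  ⊔preds=⊥  new=⊥  stable
  step 7. node 6  ⊔preds=[-3,1]  new=[-3,1]  old=⊥  +wl: 5
  step 8. node 0  ⊔preds=[-3,3]  new=[2,3]  stable
  step 9. node 3  ⊔preds=[-3,3]  new=[-3,3]  old=[-1,3]  +wl: 
  step 10. node 5  ⊔preds=[-3,1]  new=[-2,2]  old=⊥  +wl: 3
  step 11. node 3  ⊔preds=[-3,3]  new=[-3,3]  stable

Least fixpoint reached:
  node 0: [2,3]
  node 1: [-3,3]
  node 2: [-3,1]
  node 3: [-3,3]
  node 4: [-3,1]
  node 5: [-2,2]
  node 6: [-3,1]

yes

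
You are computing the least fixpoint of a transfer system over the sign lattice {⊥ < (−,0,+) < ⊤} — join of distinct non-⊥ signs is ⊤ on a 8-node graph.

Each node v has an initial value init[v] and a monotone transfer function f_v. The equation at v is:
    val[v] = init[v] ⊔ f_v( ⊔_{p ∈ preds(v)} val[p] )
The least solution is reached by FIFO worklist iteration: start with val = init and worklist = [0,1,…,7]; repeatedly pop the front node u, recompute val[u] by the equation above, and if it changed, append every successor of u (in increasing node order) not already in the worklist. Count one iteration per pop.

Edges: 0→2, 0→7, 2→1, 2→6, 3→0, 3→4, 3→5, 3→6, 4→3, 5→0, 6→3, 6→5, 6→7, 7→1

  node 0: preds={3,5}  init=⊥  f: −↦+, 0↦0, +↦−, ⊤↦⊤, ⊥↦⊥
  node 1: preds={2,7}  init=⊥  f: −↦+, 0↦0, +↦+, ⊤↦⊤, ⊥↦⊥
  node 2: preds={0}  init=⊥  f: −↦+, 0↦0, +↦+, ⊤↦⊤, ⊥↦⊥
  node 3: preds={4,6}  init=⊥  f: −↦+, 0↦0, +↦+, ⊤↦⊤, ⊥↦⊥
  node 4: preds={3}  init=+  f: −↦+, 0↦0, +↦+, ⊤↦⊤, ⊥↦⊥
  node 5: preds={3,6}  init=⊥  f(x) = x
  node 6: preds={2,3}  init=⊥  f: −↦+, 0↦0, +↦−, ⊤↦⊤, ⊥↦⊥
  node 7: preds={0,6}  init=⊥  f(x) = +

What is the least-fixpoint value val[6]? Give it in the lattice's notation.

Iteration log — 24 steps:
  step 1. node 0  ⊔preds=⊥  new=⊥  stable
  step 2. node 1  ⊔preds=⊥  new=⊥  stable
  step 3. node 2  ⊔preds=⊥  new=⊥  stable
  step 4. node 3  ⊔preds=+  new=+  old=⊥  +wl: 0
  step 5. node 4  ⊔preds=+  new=+  stable
  step 6. node 5  ⊔preds=+  new=+  old=⊥  +wl: 
  step 7. node 6  ⊔preds=+  new=−  old=⊥  +wl: 3,5
  step 8. node 7  ⊔preds=−  new=+  old=⊥  +wl: 1
  step 9. node 0  ⊔preds=+  new=−  old=⊥  +wl: 2,7
  step 10. node 3  ⊔preds=⊤  new=⊤  old=+  +wl: 0,4,6
  step 11. node 5  ⊔preds=⊤  new=⊤  old=+  +wl: 
  step 12. node 1  ⊔preds=+  new=+  old=⊥  +wl: 
  step 13. node 2  ⊔preds=−  new=+  old=⊥  +wl: 1
  step 14. node 7  ⊔preds=−  new=+  stable
  step 15. node 0  ⊔preds=⊤  new=⊤  old=−  +wl: 2,7
  step 16. node 4  ⊔preds=⊤  new=⊤  old=+  +wl: 3
  step 17. node 6  ⊔preds=⊤  new=⊤  old=−  +wl: 5
  step 18. node 1  ⊔preds=+  new=+  stable
  step 19. node 2  ⊔preds=⊤  new=⊤  old=+  +wl: 1,6
  step 20. node 7  ⊔preds=⊤  new=+  stable
  step 21. node 3  ⊔preds=⊤  new=⊤  stable
  step 22. node 5  ⊔preds=⊤  new=⊤  stable
  step 23. node 1  ⊔preds=⊤  new=⊤  old=+  +wl: 
  step 24. node 6  ⊔preds=⊤  new=⊤  stable

Least fixpoint reached:
  node 0: ⊤
  node 1: ⊤
  node 2: ⊤
  node 3: ⊤
  node 4: ⊤
  node 5: ⊤
  node 6: ⊤
  node 7: +

⊤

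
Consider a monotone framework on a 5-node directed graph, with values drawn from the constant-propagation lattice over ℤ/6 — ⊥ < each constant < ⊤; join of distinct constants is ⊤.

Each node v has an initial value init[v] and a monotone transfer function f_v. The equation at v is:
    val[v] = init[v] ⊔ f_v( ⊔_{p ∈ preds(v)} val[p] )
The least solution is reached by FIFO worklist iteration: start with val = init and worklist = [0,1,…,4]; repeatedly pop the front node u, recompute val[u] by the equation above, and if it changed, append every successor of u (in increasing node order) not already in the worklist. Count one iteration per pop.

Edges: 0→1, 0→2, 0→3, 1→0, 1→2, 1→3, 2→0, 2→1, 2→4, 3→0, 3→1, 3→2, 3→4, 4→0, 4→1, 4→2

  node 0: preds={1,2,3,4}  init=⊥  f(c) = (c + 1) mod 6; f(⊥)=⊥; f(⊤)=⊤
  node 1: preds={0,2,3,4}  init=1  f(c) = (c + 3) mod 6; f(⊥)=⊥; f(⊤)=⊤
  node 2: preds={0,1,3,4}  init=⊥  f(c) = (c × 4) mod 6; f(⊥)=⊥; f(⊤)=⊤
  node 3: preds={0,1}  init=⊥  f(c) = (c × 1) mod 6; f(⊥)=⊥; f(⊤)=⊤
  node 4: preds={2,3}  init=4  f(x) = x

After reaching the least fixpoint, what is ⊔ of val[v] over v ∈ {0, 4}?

⊤

Worklist (8 pops):
  #1 pop 0: in=⊤ → ⊤ (was ⊥); enqueue []
  #2 pop 1: in=⊤ → ⊤ (was 1); enqueue [0]
  #3 pop 2: in=⊤ → ⊤ (was ⊥); enqueue [1]
  #4 pop 3: in=⊤ → ⊤ (was ⊥); enqueue [2]
  #5 pop 4: in=⊤ → ⊤ (was 4); enqueue []
  #6 pop 0: in=⊤ → ⊤ (no change)
  #7 pop 1: in=⊤ → ⊤ (no change)
  #8 pop 2: in=⊤ → ⊤ (no change)

Fixpoint:
  val[0] = ⊤
  val[1] = ⊤
  val[2] = ⊤
  val[3] = ⊤
  val[4] = ⊤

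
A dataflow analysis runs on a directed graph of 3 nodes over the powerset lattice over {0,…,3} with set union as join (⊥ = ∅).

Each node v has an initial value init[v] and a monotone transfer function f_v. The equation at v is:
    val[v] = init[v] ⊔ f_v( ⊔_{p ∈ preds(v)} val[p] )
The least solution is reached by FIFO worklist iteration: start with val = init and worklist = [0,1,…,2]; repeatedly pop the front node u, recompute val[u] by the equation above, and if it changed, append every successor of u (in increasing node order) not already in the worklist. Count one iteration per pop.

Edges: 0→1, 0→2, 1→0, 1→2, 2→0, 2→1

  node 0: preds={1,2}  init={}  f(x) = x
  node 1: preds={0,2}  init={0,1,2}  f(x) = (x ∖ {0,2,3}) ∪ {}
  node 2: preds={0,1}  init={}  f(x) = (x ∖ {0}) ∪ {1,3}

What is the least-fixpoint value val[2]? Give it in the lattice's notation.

Trace (6 dequeues):
  [1] u=0 | in {0,1,2} | out {0,1,2} | prev {} | push {}
  [2] u=1 | in {0,1,2} | out {0,1,2} | ==
  [3] u=2 | in {0,1,2} | out {1,2,3} | prev {} | push {0,1}
  [4] u=0 | in {0,1,2,3} | out {0,1,2,3} | prev {0,1,2} | push {2}
  [5] u=1 | in {0,1,2,3} | out {0,1,2} | ==
  [6] u=2 | in {0,1,2,3} | out {1,2,3} | ==

Converged values:
  [0] {0,1,2,3}
  [1] {0,1,2}
  [2] {1,2,3}

{1,2,3}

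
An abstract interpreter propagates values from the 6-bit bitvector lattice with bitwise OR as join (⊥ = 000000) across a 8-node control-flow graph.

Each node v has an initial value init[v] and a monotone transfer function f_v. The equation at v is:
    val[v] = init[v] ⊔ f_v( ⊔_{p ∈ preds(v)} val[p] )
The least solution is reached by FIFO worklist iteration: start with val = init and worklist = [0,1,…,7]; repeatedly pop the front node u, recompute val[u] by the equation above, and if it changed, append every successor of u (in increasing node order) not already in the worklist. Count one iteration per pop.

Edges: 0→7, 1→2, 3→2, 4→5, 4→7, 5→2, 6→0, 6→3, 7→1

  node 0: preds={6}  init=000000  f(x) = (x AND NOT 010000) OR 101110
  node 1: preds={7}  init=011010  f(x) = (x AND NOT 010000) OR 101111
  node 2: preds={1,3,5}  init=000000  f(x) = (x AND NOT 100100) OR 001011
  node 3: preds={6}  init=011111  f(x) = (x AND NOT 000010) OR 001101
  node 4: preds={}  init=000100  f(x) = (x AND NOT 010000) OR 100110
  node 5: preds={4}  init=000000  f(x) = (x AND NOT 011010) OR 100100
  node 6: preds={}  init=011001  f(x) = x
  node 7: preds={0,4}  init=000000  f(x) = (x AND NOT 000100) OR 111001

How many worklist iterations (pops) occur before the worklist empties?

Trace (10 dequeues):
  [1] u=0 | in 011001 | out 101111 | prev 000000 | push {}
  [2] u=1 | in 000000 | out 111111 | prev 011010 | push {}
  [3] u=2 | in 111111 | out 011011 | prev 000000 | push {}
  [4] u=3 | in 011001 | out 011111 | ==
  [5] u=4 | in 000000 | out 100110 | prev 000100 | push {}
  [6] u=5 | in 100110 | out 100100 | prev 000000 | push {2}
  [7] u=6 | in 000000 | out 011001 | ==
  [8] u=7 | in 101111 | out 111011 | prev 000000 | push {1}
  [9] u=2 | in 111111 | out 011011 | ==
  [10] u=1 | in 111011 | out 111111 | ==

Converged values:
  [0] 101111
  [1] 111111
  [2] 011011
  [3] 011111
  [4] 100110
  [5] 100100
  [6] 011001
  [7] 111011

10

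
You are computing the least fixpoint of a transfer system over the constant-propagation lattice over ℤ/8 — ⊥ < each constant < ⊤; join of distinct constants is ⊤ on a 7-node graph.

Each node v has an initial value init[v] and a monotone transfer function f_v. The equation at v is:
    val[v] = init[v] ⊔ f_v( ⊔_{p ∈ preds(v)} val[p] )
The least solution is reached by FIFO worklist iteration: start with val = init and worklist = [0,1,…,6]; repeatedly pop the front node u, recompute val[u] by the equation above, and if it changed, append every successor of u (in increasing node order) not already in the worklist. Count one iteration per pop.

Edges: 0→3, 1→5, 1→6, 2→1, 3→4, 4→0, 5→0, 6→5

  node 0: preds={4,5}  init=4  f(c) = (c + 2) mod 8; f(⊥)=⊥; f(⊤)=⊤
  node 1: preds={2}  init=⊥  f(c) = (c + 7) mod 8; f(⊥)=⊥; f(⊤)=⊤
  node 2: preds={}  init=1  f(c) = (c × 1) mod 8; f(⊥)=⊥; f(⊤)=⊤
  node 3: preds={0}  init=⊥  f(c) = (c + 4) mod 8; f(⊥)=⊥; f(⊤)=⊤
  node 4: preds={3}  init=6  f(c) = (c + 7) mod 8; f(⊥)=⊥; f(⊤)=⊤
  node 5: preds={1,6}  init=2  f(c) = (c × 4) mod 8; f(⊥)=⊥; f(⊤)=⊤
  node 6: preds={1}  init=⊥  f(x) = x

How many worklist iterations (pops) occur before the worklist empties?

9

Worklist (9 pops):
  #1 pop 0: in=⊤ → ⊤ (was 4); enqueue []
  #2 pop 1: in=1 → 0 (was ⊥); enqueue []
  #3 pop 2: in=⊥ → 1 (no change)
  #4 pop 3: in=⊤ → ⊤ (was ⊥); enqueue []
  #5 pop 4: in=⊤ → ⊤ (was 6); enqueue [0]
  #6 pop 5: in=0 → ⊤ (was 2); enqueue []
  #7 pop 6: in=0 → 0 (was ⊥); enqueue [5]
  #8 pop 0: in=⊤ → ⊤ (no change)
  #9 pop 5: in=0 → ⊤ (no change)

Fixpoint:
  val[0] = ⊤
  val[1] = 0
  val[2] = 1
  val[3] = ⊤
  val[4] = ⊤
  val[5] = ⊤
  val[6] = 0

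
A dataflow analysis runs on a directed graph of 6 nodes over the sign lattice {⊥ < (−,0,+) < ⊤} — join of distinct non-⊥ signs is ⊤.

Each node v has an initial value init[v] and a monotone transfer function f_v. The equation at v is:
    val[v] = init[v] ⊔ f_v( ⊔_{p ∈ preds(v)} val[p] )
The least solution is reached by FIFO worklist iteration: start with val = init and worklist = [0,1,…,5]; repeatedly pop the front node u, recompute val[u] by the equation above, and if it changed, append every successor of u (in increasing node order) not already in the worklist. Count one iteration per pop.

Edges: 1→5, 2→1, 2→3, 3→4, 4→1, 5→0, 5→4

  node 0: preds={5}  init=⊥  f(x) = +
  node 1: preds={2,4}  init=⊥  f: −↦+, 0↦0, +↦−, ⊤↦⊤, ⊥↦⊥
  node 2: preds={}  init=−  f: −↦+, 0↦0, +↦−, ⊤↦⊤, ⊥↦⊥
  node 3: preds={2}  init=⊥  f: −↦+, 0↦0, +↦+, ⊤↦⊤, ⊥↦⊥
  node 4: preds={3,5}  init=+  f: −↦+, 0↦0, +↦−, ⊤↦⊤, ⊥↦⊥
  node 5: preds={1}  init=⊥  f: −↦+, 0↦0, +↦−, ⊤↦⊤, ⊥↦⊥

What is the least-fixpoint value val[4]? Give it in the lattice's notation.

Trace (9 dequeues):
  [1] u=0 | in ⊥ | out + | prev ⊥ | push {}
  [2] u=1 | in ⊤ | out ⊤ | prev ⊥ | push {}
  [3] u=2 | in ⊥ | out − | ==
  [4] u=3 | in − | out + | prev ⊥ | push {}
  [5] u=4 | in + | out ⊤ | prev + | push {1}
  [6] u=5 | in ⊤ | out ⊤ | prev ⊥ | push {0,4}
  [7] u=1 | in ⊤ | out ⊤ | ==
  [8] u=0 | in ⊤ | out + | ==
  [9] u=4 | in ⊤ | out ⊤ | ==

Converged values:
  [0] +
  [1] ⊤
  [2] −
  [3] +
  [4] ⊤
  [5] ⊤

⊤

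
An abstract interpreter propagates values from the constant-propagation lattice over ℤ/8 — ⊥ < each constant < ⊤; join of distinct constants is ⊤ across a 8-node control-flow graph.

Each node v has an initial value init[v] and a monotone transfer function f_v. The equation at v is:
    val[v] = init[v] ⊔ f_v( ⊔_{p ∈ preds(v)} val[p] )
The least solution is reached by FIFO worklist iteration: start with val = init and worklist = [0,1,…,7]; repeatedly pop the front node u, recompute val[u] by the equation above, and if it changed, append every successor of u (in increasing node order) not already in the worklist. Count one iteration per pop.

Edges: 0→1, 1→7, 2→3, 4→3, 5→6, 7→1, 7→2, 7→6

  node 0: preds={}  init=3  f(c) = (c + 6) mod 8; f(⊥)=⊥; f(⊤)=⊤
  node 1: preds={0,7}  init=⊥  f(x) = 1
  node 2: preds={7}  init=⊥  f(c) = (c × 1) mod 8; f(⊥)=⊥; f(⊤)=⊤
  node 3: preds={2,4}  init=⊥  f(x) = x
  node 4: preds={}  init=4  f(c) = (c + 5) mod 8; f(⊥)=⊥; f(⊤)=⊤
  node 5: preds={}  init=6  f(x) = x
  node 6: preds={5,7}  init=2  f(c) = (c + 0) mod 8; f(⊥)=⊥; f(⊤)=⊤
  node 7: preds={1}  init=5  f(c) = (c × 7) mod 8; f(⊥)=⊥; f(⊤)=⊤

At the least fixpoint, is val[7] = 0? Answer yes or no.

Iteration log — 12 steps:
  step 1. node 0  ⊔preds=⊥  new=3  stable
  step 2. node 1  ⊔preds=⊤  new=1  old=⊥  +wl: 
  step 3. node 2  ⊔preds=5  new=5  old=⊥  +wl: 
  step 4. node 3  ⊔preds=⊤  new=⊤  old=⊥  +wl: 
  step 5. node 4  ⊔preds=⊥  new=4  stable
  step 6. node 5  ⊔preds=⊥  new=6  stable
  step 7. node 6  ⊔preds=⊤  new=⊤  old=2  +wl: 
  step 8. node 7  ⊔preds=1  new=⊤  old=5  +wl: 1,2,6
  step 9. node 1  ⊔preds=⊤  new=1  stable
  step 10. node 2  ⊔preds=⊤  new=⊤  old=5  +wl: 3
  step 11. node 6  ⊔preds=⊤  new=⊤  stable
  step 12. node 3  ⊔preds=⊤  new=⊤  stable

Least fixpoint reached:
  node 0: 3
  node 1: 1
  node 2: ⊤
  node 3: ⊤
  node 4: 4
  node 5: 6
  node 6: ⊤
  node 7: ⊤

no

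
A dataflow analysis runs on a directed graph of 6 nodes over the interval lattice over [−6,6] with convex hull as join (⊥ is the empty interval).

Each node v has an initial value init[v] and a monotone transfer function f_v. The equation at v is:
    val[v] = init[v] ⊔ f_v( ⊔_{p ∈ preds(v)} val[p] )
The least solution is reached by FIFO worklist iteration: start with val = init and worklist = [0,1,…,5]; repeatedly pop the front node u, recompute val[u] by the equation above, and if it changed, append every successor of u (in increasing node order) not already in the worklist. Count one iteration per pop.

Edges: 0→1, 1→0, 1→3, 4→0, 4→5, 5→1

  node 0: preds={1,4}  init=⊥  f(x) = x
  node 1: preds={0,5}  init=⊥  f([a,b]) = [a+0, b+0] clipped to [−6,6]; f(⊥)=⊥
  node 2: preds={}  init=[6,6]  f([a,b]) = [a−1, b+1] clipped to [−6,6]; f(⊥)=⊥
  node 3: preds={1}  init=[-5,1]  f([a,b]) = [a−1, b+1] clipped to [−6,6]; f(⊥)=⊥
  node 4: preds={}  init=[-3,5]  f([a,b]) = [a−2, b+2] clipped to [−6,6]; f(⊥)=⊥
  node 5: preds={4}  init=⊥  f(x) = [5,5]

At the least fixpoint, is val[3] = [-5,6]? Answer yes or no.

Worklist (8 pops):
  #1 pop 0: in=[-3,5] → [-3,5] (was ⊥); enqueue []
  #2 pop 1: in=[-3,5] → [-3,5] (was ⊥); enqueue [0]
  #3 pop 2: in=⊥ → [6,6] (no change)
  #4 pop 3: in=[-3,5] → [-5,6] (was [-5,1]); enqueue []
  #5 pop 4: in=⊥ → [-3,5] (no change)
  #6 pop 5: in=[-3,5] → [5,5] (was ⊥); enqueue [1]
  #7 pop 0: in=[-3,5] → [-3,5] (no change)
  #8 pop 1: in=[-3,5] → [-3,5] (no change)

Fixpoint:
  val[0] = [-3,5]
  val[1] = [-3,5]
  val[2] = [6,6]
  val[3] = [-5,6]
  val[4] = [-3,5]
  val[5] = [5,5]

yes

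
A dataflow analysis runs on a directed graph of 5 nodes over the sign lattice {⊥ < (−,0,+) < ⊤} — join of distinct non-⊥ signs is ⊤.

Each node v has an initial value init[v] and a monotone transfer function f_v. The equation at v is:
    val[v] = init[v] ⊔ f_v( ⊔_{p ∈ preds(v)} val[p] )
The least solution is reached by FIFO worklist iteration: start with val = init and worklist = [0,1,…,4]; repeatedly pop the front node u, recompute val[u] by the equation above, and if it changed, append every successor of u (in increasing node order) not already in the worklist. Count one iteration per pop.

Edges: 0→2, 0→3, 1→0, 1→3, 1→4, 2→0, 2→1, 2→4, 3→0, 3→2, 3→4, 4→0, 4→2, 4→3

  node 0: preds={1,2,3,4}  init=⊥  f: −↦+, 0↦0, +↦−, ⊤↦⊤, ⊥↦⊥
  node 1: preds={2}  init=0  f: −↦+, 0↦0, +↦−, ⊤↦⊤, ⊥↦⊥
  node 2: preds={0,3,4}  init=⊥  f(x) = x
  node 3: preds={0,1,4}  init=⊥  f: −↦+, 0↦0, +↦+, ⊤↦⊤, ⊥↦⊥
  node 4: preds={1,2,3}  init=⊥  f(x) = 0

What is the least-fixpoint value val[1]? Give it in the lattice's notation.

0

Iteration log — 9 steps:
  step 1. node 0  ⊔preds=0  new=0  old=⊥  +wl: 
  step 2. node 1  ⊔preds=⊥  new=0  stable
  step 3. node 2  ⊔preds=0  new=0  old=⊥  +wl: 0,1
  step 4. node 3  ⊔preds=0  new=0  old=⊥  +wl: 2
  step 5. node 4  ⊔preds=0  new=0  old=⊥  +wl: 3
  step 6. node 0  ⊔preds=0  new=0  stable
  step 7. node 1  ⊔preds=0  new=0  stable
  step 8. node 2  ⊔preds=0  new=0  stable
  step 9. node 3  ⊔preds=0  new=0  stable

Least fixpoint reached:
  node 0: 0
  node 1: 0
  node 2: 0
  node 3: 0
  node 4: 0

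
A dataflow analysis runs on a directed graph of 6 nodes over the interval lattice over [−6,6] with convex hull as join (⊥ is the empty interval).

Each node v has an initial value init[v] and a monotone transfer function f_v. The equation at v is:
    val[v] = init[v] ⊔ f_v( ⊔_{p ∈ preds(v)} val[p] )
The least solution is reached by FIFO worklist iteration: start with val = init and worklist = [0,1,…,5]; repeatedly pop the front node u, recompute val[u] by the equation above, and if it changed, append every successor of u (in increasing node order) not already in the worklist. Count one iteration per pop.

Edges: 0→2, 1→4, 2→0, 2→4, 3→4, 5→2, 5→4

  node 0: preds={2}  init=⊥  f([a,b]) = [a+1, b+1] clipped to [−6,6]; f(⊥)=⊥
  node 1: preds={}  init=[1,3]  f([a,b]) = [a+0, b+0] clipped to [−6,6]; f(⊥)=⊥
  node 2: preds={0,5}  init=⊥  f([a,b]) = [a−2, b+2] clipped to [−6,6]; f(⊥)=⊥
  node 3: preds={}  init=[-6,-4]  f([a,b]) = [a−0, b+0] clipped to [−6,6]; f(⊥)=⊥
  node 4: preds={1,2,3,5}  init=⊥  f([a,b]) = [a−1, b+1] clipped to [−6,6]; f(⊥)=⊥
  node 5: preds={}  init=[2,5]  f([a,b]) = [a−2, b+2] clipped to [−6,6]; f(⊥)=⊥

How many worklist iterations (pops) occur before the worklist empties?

Trace (26 dequeues):
  [1] u=0 | in ⊥ | out ⊥ | ==
  [2] u=1 | in ⊥ | out [1,3] | ==
  [3] u=2 | in [2,5] | out [0,6] | prev ⊥ | push {0}
  [4] u=3 | in ⊥ | out [-6,-4] | ==
  [5] u=4 | in [-6,6] | out [-6,6] | prev ⊥ | push {}
  [6] u=5 | in ⊥ | out [2,5] | ==
  [7] u=0 | in [0,6] | out [1,6] | prev ⊥ | push {2}
  [8] u=2 | in [1,6] | out [-1,6] | prev [0,6] | push {0,4}
  [9] u=0 | in [-1,6] | out [0,6] | prev [1,6] | push {2}
  [10] u=4 | in [-6,6] | out [-6,6] | ==
  [11] u=2 | in [0,6] | out [-2,6] | prev [-1,6] | push {0,4}
  [12] u=0 | in [-2,6] | out [-1,6] | prev [0,6] | push {2}
  [13] u=4 | in [-6,6] | out [-6,6] | ==
  [14] u=2 | in [-1,6] | out [-3,6] | prev [-2,6] | push {0,4}
  [15] u=0 | in [-3,6] | out [-2,6] | prev [-1,6] | push {2}
  [16] u=4 | in [-6,6] | out [-6,6] | ==
  [17] u=2 | in [-2,6] | out [-4,6] | prev [-3,6] | push {0,4}
  [18] u=0 | in [-4,6] | out [-3,6] | prev [-2,6] | push {2}
  [19] u=4 | in [-6,6] | out [-6,6] | ==
  [20] u=2 | in [-3,6] | out [-5,6] | prev [-4,6] | push {0,4}
  [21] u=0 | in [-5,6] | out [-4,6] | prev [-3,6] | push {2}
  [22] u=4 | in [-6,6] | out [-6,6] | ==
  [23] u=2 | in [-4,6] | out [-6,6] | prev [-5,6] | push {0,4}
  [24] u=0 | in [-6,6] | out [-5,6] | prev [-4,6] | push {2}
  [25] u=4 | in [-6,6] | out [-6,6] | ==
  [26] u=2 | in [-5,6] | out [-6,6] | ==

Converged values:
  [0] [-5,6]
  [1] [1,3]
  [2] [-6,6]
  [3] [-6,-4]
  [4] [-6,6]
  [5] [2,5]

26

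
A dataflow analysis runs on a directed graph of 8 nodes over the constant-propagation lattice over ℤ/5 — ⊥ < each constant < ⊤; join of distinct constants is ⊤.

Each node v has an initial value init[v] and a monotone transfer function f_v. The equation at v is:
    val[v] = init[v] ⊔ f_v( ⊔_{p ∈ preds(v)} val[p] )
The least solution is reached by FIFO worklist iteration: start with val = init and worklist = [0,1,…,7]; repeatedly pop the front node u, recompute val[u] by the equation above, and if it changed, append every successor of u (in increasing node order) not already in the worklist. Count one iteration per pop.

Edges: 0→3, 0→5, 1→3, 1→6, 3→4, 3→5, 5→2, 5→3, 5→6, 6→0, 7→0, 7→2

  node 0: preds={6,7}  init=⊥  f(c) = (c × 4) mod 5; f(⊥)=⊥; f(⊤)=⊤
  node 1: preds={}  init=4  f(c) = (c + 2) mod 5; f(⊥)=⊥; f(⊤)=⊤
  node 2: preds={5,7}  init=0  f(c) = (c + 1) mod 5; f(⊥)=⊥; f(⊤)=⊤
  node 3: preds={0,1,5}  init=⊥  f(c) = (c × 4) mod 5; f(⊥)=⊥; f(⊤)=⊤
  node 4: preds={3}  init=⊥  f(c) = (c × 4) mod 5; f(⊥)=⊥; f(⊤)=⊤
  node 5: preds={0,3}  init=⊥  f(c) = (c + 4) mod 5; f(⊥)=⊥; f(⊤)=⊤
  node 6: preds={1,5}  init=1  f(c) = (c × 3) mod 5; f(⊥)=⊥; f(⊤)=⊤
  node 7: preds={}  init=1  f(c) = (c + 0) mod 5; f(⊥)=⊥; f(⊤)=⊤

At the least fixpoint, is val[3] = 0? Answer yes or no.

no

Iteration log — 14 steps:
  step 1. node 0  ⊔preds=1  new=4  old=⊥  +wl: 
  step 2. node 1  ⊔preds=⊥  new=4  stable
  step 3. node 2  ⊔preds=1  new=⊤  old=0  +wl: 
  step 4. node 3  ⊔preds=4  new=1  old=⊥  +wl: 
  step 5. node 4  ⊔preds=1  new=4  old=⊥  +wl: 
  step 6. node 5  ⊔preds=⊤  new=⊤  old=⊥  +wl: 2,3
  step 7. node 6  ⊔preds=⊤  new=⊤  old=1  +wl: 0
  step 8. node 7  ⊔preds=⊥  new=1  stable
  step 9. node 2  ⊔preds=⊤  new=⊤  stable
  step 10. node 3  ⊔preds=⊤  new=⊤  old=1  +wl: 4,5
  step 11. node 0  ⊔preds=⊤  new=⊤  old=4  +wl: 3
  step 12. node 4  ⊔preds=⊤  new=⊤  old=4  +wl: 
  step 13. node 5  ⊔preds=⊤  new=⊤  stable
  step 14. node 3  ⊔preds=⊤  new=⊤  stable

Least fixpoint reached:
  node 0: ⊤
  node 1: 4
  node 2: ⊤
  node 3: ⊤
  node 4: ⊤
  node 5: ⊤
  node 6: ⊤
  node 7: 1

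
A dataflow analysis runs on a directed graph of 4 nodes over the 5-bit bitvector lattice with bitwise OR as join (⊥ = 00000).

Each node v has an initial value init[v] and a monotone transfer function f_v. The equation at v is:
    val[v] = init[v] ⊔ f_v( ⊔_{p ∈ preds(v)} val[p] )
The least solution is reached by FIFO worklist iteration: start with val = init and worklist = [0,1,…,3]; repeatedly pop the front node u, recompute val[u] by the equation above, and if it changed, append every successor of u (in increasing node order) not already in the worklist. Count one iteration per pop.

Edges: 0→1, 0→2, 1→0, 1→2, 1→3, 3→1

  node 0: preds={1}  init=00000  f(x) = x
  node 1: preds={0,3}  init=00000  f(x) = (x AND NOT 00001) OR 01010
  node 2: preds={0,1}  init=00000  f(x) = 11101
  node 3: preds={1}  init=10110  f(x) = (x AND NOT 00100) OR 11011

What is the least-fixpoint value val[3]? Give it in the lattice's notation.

11111

Trace (7 dequeues):
  [1] u=0 | in 00000 | out 00000 | ==
  [2] u=1 | in 10110 | out 11110 | prev 00000 | push {0}
  [3] u=2 | in 11110 | out 11101 | prev 00000 | push {}
  [4] u=3 | in 11110 | out 11111 | prev 10110 | push {1}
  [5] u=0 | in 11110 | out 11110 | prev 00000 | push {2}
  [6] u=1 | in 11111 | out 11110 | ==
  [7] u=2 | in 11110 | out 11101 | ==

Converged values:
  [0] 11110
  [1] 11110
  [2] 11101
  [3] 11111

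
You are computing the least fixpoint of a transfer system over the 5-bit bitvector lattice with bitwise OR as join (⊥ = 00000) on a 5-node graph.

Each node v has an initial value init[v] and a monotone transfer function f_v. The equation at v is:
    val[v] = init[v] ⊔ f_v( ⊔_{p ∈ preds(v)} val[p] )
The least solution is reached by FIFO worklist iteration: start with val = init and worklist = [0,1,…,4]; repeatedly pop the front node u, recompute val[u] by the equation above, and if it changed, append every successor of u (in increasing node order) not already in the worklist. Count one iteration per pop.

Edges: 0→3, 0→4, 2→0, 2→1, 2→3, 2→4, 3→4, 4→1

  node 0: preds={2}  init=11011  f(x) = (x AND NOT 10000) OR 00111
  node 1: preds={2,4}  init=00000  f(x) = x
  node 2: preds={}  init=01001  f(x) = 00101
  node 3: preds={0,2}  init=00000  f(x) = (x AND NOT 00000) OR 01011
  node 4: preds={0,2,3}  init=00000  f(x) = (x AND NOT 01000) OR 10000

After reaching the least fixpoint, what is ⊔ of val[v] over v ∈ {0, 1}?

11111

Trace (7 dequeues):
  [1] u=0 | in 01001 | out 11111 | prev 11011 | push {}
  [2] u=1 | in 01001 | out 01001 | prev 00000 | push {}
  [3] u=2 | in 00000 | out 01101 | prev 01001 | push {0,1}
  [4] u=3 | in 11111 | out 11111 | prev 00000 | push {}
  [5] u=4 | in 11111 | out 10111 | prev 00000 | push {}
  [6] u=0 | in 01101 | out 11111 | ==
  [7] u=1 | in 11111 | out 11111 | prev 01001 | push {}

Converged values:
  [0] 11111
  [1] 11111
  [2] 01101
  [3] 11111
  [4] 10111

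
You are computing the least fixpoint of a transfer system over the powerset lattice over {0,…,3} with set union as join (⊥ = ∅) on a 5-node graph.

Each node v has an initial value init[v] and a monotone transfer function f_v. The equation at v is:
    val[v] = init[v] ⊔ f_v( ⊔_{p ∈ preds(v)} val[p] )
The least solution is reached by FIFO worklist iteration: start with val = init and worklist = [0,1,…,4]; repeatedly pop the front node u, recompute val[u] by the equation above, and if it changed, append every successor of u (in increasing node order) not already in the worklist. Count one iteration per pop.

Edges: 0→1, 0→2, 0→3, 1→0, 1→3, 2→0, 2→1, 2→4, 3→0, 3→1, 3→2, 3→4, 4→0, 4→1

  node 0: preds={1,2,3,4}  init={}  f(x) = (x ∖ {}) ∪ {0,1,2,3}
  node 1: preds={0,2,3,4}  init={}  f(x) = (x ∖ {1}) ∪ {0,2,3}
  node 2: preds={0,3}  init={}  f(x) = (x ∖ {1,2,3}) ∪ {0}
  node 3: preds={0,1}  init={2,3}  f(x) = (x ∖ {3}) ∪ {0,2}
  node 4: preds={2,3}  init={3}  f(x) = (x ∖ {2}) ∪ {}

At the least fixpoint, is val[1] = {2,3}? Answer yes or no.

no

Iteration log — 8 steps:
  step 1. node 0  ⊔preds={2,3}  new={0,1,2,3}  old={}  +wl: 
  step 2. node 1  ⊔preds={0,1,2,3}  new={0,2,3}  old={}  +wl: 0
  step 3. node 2  ⊔preds={0,1,2,3}  new={0}  old={}  +wl: 1
  step 4. node 3  ⊔preds={0,1,2,3}  new={0,1,2,3}  old={2,3}  +wl: 2
  step 5. node 4  ⊔preds={0,1,2,3}  new={0,1,3}  old={3}  +wl: 
  step 6. node 0  ⊔preds={0,1,2,3}  new={0,1,2,3}  stable
  step 7. node 1  ⊔preds={0,1,2,3}  new={0,2,3}  stable
  step 8. node 2  ⊔preds={0,1,2,3}  new={0}  stable

Least fixpoint reached:
  node 0: {0,1,2,3}
  node 1: {0,2,3}
  node 2: {0}
  node 3: {0,1,2,3}
  node 4: {0,1,3}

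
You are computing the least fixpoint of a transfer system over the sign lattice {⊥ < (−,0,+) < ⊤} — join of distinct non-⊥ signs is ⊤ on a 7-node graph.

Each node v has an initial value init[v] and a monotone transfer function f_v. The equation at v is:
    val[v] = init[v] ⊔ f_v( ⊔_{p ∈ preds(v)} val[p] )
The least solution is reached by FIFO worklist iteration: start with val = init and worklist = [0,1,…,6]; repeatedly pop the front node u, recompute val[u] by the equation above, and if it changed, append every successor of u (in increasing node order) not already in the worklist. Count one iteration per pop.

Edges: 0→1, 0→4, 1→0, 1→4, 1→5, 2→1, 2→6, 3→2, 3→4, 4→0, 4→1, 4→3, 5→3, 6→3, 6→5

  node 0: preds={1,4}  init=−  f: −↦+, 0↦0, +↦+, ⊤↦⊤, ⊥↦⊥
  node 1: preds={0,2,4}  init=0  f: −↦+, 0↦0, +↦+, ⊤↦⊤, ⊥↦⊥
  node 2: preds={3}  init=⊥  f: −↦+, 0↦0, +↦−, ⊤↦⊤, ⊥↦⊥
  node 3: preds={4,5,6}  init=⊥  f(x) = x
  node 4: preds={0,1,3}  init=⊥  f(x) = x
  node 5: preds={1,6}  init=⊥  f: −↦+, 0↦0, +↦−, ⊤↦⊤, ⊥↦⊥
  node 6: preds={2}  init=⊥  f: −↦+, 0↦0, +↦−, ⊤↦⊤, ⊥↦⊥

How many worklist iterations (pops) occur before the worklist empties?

Worklist (16 pops):
  #1 pop 0: in=0 → ⊤ (was −); enqueue []
  #2 pop 1: in=⊤ → ⊤ (was 0); enqueue [0]
  #3 pop 2: in=⊥ → ⊥ (no change)
  #4 pop 3: in=⊥ → ⊥ (no change)
  #5 pop 4: in=⊤ → ⊤ (was ⊥); enqueue [1,3]
  #6 pop 5: in=⊤ → ⊤ (was ⊥); enqueue []
  #7 pop 6: in=⊥ → ⊥ (no change)
  #8 pop 0: in=⊤ → ⊤ (no change)
  #9 pop 1: in=⊤ → ⊤ (no change)
  #10 pop 3: in=⊤ → ⊤ (was ⊥); enqueue [2,4]
  #11 pop 2: in=⊤ → ⊤ (was ⊥); enqueue [1,6]
  #12 pop 4: in=⊤ → ⊤ (no change)
  #13 pop 1: in=⊤ → ⊤ (no change)
  #14 pop 6: in=⊤ → ⊤ (was ⊥); enqueue [3,5]
  #15 pop 3: in=⊤ → ⊤ (no change)
  #16 pop 5: in=⊤ → ⊤ (no change)

Fixpoint:
  val[0] = ⊤
  val[1] = ⊤
  val[2] = ⊤
  val[3] = ⊤
  val[4] = ⊤
  val[5] = ⊤
  val[6] = ⊤

16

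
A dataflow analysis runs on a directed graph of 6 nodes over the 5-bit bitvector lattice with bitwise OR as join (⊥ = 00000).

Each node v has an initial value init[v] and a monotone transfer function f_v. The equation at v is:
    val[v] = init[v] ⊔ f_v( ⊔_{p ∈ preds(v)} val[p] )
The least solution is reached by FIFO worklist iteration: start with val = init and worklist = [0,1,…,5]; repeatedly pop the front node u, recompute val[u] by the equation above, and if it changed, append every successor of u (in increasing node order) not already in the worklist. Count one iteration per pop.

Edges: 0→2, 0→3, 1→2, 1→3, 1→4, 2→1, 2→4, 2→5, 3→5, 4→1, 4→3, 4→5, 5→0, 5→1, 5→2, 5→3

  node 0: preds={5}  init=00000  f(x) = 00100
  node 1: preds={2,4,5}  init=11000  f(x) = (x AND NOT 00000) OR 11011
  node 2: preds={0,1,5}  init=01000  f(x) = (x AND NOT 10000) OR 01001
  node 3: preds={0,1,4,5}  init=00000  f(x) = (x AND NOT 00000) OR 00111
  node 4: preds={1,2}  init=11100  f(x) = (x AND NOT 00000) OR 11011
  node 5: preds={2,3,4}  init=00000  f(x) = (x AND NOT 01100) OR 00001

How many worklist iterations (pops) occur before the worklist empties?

10

Trace (10 dequeues):
  [1] u=0 | in 00000 | out 00100 | prev 00000 | push {}
  [2] u=1 | in 11100 | out 11111 | prev 11000 | push {}
  [3] u=2 | in 11111 | out 01111 | prev 01000 | push {1}
  [4] u=3 | in 11111 | out 11111 | prev 00000 | push {}
  [5] u=4 | in 11111 | out 11111 | prev 11100 | push {3}
  [6] u=5 | in 11111 | out 10011 | prev 00000 | push {0,2}
  [7] u=1 | in 11111 | out 11111 | ==
  [8] u=3 | in 11111 | out 11111 | ==
  [9] u=0 | in 10011 | out 00100 | ==
  [10] u=2 | in 11111 | out 01111 | ==

Converged values:
  [0] 00100
  [1] 11111
  [2] 01111
  [3] 11111
  [4] 11111
  [5] 10011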